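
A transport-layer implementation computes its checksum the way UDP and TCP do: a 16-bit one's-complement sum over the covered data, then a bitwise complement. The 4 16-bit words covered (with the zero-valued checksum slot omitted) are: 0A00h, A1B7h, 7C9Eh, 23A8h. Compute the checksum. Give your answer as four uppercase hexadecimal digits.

B401

One's-complement addition (fold any carry out of bit 15 back into bit 0):
  0x0A00 + 0xA1B7 = 0x0ABB7
  0xABB7 + 0x7C9E = 0x12855 → wrap carry → 0x2856
  0x2856 + 0x23A8 = 0x04BFE
One's-complement sum = 0x4BFE.
Checksum = ~0x4BFE & 0xFFFF = 0xB401.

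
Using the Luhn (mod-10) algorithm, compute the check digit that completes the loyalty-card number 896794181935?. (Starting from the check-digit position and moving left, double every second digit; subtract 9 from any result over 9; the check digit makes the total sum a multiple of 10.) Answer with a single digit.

Partial digits right→left: 5 3 9 1 8 1 4 9 7 6 9 8
Double every second digit counting from the check-digit position (so the 1st, 3rd, 5th, ... of the partial from the right).
  doubled (with −9 where >9): 1 9 7 8 5 9 → sum 39
  kept as-is: 3 1 1 9 6 8 → sum 28
Total = 39 + 28 = 67.
Check digit = (10 − (67 mod 10)) mod 10 = 3.

3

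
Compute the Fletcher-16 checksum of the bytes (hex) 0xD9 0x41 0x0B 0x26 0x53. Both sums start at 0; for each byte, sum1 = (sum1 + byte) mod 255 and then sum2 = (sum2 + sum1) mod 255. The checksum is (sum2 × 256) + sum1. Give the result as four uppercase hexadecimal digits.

079F

Running sums (mod 255):
  after byte 0 (0xD9): sum1=217, sum2=217
  after byte 1 (0x41): sum1=27, sum2=244
  after byte 2 (0x0B): sum1=38, sum2=27
  after byte 3 (0x26): sum1=76, sum2=103
  after byte 4 (0x53): sum1=159, sum2=7
Checksum = sum2·256 + sum1 = 7·256 + 159 = 1951 = 0x079F.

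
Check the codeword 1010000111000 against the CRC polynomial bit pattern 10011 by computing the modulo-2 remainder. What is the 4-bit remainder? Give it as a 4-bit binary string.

Modulo-2 division of 1010000111000 by 10011:
  pos 0: 10100 XOR 10011 = 00111
  pos 2: 11100 XOR 10011 = 01111
  pos 3: 11111 XOR 10011 = 01100
  pos 4: 11001 XOR 10011 = 01010
  pos 5: 10101 XOR 10011 = 00110
  pos 7: 11000 XOR 10011 = 01011
  pos 8: 10110 XOR 10011 = 00101
Remainder = 0101 (nonzero — an error is detected).

0101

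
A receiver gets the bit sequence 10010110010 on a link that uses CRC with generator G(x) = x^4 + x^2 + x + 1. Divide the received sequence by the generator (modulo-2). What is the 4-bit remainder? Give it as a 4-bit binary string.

Modulo-2 division of 10010110010 by 10111:
  pos 0: 10010 XOR 10111 = 00101
  pos 2: 10111 XOR 10111 = 00000
Remainder = 0010 (nonzero — an error is detected).

0010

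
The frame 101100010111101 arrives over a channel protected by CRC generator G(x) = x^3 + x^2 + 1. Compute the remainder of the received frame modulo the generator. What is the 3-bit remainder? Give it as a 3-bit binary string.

000

Modulo-2 division of 101100010111101 by 1101:
  pos 0: 1011 XOR 1101 = 0110
  pos 1: 1100 XOR 1101 = 0001
  pos 4: 1001 XOR 1101 = 0100
  pos 5: 1000 XOR 1101 = 0101
  pos 6: 1011 XOR 1101 = 0110
  pos 7: 1101 XOR 1101 = 0000
  pos 11: 1101 XOR 1101 = 0000
Remainder = 000 (zero — the frame passes the CRC check).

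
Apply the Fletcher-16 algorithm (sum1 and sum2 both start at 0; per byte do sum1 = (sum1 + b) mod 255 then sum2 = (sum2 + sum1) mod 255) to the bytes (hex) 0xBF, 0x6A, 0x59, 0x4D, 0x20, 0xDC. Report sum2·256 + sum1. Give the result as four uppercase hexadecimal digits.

FCCD

Running sums (mod 255):
  after byte 0 (0xBF): sum1=191, sum2=191
  after byte 1 (0x6A): sum1=42, sum2=233
  after byte 2 (0x59): sum1=131, sum2=109
  after byte 3 (0x4D): sum1=208, sum2=62
  after byte 4 (0x20): sum1=240, sum2=47
  after byte 5 (0xDC): sum1=205, sum2=252
Checksum = sum2·256 + sum1 = 252·256 + 205 = 64717 = 0xFCCD.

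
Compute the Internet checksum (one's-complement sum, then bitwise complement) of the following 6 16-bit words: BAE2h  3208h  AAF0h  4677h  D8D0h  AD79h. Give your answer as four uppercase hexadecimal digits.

One's-complement addition (fold any carry out of bit 15 back into bit 0):
  0xBAE2 + 0x3208 = 0x0ECEA
  0xECEA + 0xAAF0 = 0x197DA → wrap carry → 0x97DB
  0x97DB + 0x4677 = 0x0DE52
  0xDE52 + 0xD8D0 = 0x1B722 → wrap carry → 0xB723
  0xB723 + 0xAD79 = 0x1649C → wrap carry → 0x649D
One's-complement sum = 0x649D.
Checksum = ~0x649D & 0xFFFF = 0x9B62.

9B62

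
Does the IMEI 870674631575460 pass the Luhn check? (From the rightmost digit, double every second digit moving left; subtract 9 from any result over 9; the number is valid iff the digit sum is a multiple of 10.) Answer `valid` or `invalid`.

valid

From the right, keep odd positions and double even positions (subtract 9 from any doubled value over 9):
  doubled (positions 2,4,...): 3 1 1 6 8 3 5 → sum 27
  kept (positions 1,3,...): 0 4 7 1 6 7 0 8 → sum 33
Total = 60.
60 mod 10 = 0, so the number is valid.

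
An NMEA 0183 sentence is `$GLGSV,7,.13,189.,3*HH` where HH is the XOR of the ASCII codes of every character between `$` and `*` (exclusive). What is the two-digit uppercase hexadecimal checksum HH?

XOR the ASCII codes of the payload characters:
  'G' = 0x47 → acc = 0x47
  'L' = 0x4C → acc = 0x0B
  'G' = 0x47 → acc = 0x4C
  'S' = 0x53 → acc = 0x1F
  'V' = 0x56 → acc = 0x49
  ',' = 0x2C → acc = 0x65
  '7' = 0x37 → acc = 0x52
  ',' = 0x2C → acc = 0x7E
  '.' = 0x2E → acc = 0x50
  '1' = 0x31 → acc = 0x61
  '3' = 0x33 → acc = 0x52
  ',' = 0x2C → acc = 0x7E
  '1' = 0x31 → acc = 0x4F
  '8' = 0x38 → acc = 0x77
  '9' = 0x39 → acc = 0x4E
  '.' = 0x2E → acc = 0x60
  ',' = 0x2C → acc = 0x4C
  '3' = 0x33 → acc = 0x7F
Checksum = 0x7F.

7F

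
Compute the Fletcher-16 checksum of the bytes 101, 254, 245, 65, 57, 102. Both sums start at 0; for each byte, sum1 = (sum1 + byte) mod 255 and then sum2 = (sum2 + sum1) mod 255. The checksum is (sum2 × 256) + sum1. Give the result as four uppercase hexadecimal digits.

CF3B

Running sums (mod 255):
  after byte 0 (101): sum1=101, sum2=101
  after byte 1 (254): sum1=100, sum2=201
  after byte 2 (245): sum1=90, sum2=36
  after byte 3 (65): sum1=155, sum2=191
  after byte 4 (57): sum1=212, sum2=148
  after byte 5 (102): sum1=59, sum2=207
Checksum = sum2·256 + sum1 = 207·256 + 59 = 53051 = 0xCF3B.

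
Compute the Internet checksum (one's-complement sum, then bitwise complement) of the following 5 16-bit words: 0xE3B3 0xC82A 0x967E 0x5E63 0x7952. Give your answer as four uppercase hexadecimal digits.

E5EC

One's-complement addition (fold any carry out of bit 15 back into bit 0):
  0xE3B3 + 0xC82A = 0x1ABDD → wrap carry → 0xABDE
  0xABDE + 0x967E = 0x1425C → wrap carry → 0x425D
  0x425D + 0x5E63 = 0x0A0C0
  0xA0C0 + 0x7952 = 0x11A12 → wrap carry → 0x1A13
One's-complement sum = 0x1A13.
Checksum = ~0x1A13 & 0xFFFF = 0xE5EC.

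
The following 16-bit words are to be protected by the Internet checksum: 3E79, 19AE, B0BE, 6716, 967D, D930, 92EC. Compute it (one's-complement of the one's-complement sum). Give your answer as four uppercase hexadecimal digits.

One's-complement addition (fold any carry out of bit 15 back into bit 0):
  0x3E79 + 0x19AE = 0x05827
  0x5827 + 0xB0BE = 0x108E5 → wrap carry → 0x08E6
  0x08E6 + 0x6716 = 0x06FFC
  0x6FFC + 0x967D = 0x10679 → wrap carry → 0x067A
  0x067A + 0xD930 = 0x0DFAA
  0xDFAA + 0x92EC = 0x17296 → wrap carry → 0x7297
One's-complement sum = 0x7297.
Checksum = ~0x7297 & 0xFFFF = 0x8D68.

8D68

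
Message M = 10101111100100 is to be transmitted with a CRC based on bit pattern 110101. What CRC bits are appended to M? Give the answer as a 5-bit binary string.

Append 5 zeros: 1010111110010000000. Divide by 110101 (XOR where the leading bit is 1):
  pos 0: 101011 XOR 110101 = 011110
  pos 1: 111101 XOR 110101 = 001000
  pos 3: 100011 XOR 110101 = 010110
  pos 4: 101100 XOR 110101 = 011001
  pos 5: 110010 XOR 110101 = 000111
  pos 8: 111100 XOR 110101 = 001001
  pos 10: 100100 XOR 110101 = 010001
  pos 11: 100010 XOR 110101 = 010111
  pos 12: 101110 XOR 110101 = 011011
  pos 13: 110110 XOR 110101 = 000011
Remainder (last 5 bits) = 00011. This is the CRC / FCS.

00011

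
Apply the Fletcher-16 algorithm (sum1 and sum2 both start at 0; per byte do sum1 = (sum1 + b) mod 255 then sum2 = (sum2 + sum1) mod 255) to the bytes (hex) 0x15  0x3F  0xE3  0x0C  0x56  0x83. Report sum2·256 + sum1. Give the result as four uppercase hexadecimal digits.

9E1E

Running sums (mod 255):
  after byte 0 (0x15): sum1=21, sum2=21
  after byte 1 (0x3F): sum1=84, sum2=105
  after byte 2 (0xE3): sum1=56, sum2=161
  after byte 3 (0x0C): sum1=68, sum2=229
  after byte 4 (0x56): sum1=154, sum2=128
  after byte 5 (0x83): sum1=30, sum2=158
Checksum = sum2·256 + sum1 = 158·256 + 30 = 40478 = 0x9E1E.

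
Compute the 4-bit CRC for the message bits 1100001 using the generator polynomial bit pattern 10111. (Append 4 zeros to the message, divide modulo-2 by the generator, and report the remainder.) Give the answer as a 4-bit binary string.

1011

Append 4 zeros: 11000010000. Divide by 10111 (XOR where the leading bit is 1):
  pos 0: 11000 XOR 10111 = 01111
  pos 1: 11110 XOR 10111 = 01001
  pos 2: 10011 XOR 10111 = 00100
  pos 4: 10000 XOR 10111 = 00111
  pos 6: 11100 XOR 10111 = 01011
Remainder (last 4 bits) = 1011. This is the CRC / FCS.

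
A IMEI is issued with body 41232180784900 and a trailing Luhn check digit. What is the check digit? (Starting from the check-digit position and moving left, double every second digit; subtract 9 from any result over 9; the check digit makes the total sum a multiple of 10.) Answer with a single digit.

Partial digits right→left: 0 0 9 4 8 7 0 8 1 2 3 2 1 4
Double every second digit counting from the check-digit position (so the 1st, 3rd, 5th, ... of the partial from the right).
  doubled (with −9 where >9): 0 9 7 0 2 6 2 → sum 26
  kept as-is: 0 4 7 8 2 2 4 → sum 27
Total = 26 + 27 = 53.
Check digit = (10 − (53 mod 10)) mod 10 = 7.

7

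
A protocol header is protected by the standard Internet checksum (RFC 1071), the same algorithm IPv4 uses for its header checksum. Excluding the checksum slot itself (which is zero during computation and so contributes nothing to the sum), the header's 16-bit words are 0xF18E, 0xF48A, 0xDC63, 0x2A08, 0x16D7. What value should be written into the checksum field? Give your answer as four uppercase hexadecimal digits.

FCA2

One's-complement addition (fold any carry out of bit 15 back into bit 0):
  0xF18E + 0xF48A = 0x1E618 → wrap carry → 0xE619
  0xE619 + 0xDC63 = 0x1C27C → wrap carry → 0xC27D
  0xC27D + 0x2A08 = 0x0EC85
  0xEC85 + 0x16D7 = 0x1035C → wrap carry → 0x035D
One's-complement sum = 0x035D.
Checksum = ~0x035D & 0xFFFF = 0xFCA2.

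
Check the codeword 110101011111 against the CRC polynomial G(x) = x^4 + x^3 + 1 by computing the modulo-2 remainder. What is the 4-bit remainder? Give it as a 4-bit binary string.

0000

Modulo-2 division of 110101011111 by 11001:
  pos 0: 11010 XOR 11001 = 00011
  pos 3: 11101 XOR 11001 = 00100
  pos 5: 10011 XOR 11001 = 01010
  pos 6: 10101 XOR 11001 = 01100
  pos 7: 11001 XOR 11001 = 00000
Remainder = 0000 (zero — the frame passes the CRC check).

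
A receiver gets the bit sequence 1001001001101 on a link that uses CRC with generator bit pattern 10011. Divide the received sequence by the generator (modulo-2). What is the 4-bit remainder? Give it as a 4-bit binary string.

0100

Modulo-2 division of 1001001001101 by 10011:
  pos 0: 10010 XOR 10011 = 00001
  pos 4: 10100 XOR 10011 = 00111
  pos 6: 11111 XOR 10011 = 01100
  pos 7: 11000 XOR 10011 = 01011
  pos 8: 10111 XOR 10011 = 00100
Remainder = 0100 (nonzero — an error is detected).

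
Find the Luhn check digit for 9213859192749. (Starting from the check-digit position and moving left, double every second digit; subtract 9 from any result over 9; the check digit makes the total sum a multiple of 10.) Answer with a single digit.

3

Partial digits right→left: 9 4 7 2 9 1 9 5 8 3 1 2 9
Double every second digit counting from the check-digit position (so the 1st, 3rd, 5th, ... of the partial from the right).
  doubled (with −9 where >9): 9 5 9 9 7 2 9 → sum 50
  kept as-is: 4 2 1 5 3 2 → sum 17
Total = 50 + 17 = 67.
Check digit = (10 − (67 mod 10)) mod 10 = 3.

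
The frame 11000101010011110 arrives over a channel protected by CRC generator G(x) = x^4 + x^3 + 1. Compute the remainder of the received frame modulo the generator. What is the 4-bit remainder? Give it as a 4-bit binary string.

1011

Modulo-2 division of 11000101010011110 by 11001:
  pos 0: 11000 XOR 11001 = 00001
  pos 4: 11010 XOR 11001 = 00011
  pos 7: 11100 XOR 11001 = 00101
  pos 9: 10111 XOR 11001 = 01110
  pos 10: 11101 XOR 11001 = 00100
  pos 12: 10010 XOR 11001 = 01011
Remainder = 1011 (nonzero — an error is detected).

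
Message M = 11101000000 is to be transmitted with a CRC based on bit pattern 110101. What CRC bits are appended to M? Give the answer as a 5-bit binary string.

11000

Append 5 zeros: 1110100000000000. Divide by 110101 (XOR where the leading bit is 1):
  pos 0: 111010 XOR 110101 = 001111
  pos 2: 111100 XOR 110101 = 001001
  pos 4: 100100 XOR 110101 = 010001
  pos 5: 100010 XOR 110101 = 010111
  pos 6: 101110 XOR 110101 = 011011
  pos 7: 110110 XOR 110101 = 000011
Remainder (last 5 bits) = 11000. This is the CRC / FCS.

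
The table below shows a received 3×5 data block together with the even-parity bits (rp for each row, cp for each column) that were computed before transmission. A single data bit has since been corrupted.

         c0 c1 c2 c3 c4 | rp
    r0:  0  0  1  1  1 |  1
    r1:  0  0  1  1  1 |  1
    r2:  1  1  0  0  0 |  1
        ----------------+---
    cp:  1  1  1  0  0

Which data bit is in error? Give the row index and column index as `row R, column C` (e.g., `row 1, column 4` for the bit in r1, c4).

Recompute each row's even parity and compare to rp:
  r0: data parity 1, sent rp 1 → ok
  r1: data parity 1, sent rp 1 → ok
  r2: data parity 0, sent rp 1 → mismatch
Recompute each column's even parity and compare to cp:
  c0: data parity 1, sent cp 1 → ok
  c1: data parity 1, sent cp 1 → ok
  c2: data parity 0, sent cp 1 → mismatch
  c3: data parity 0, sent cp 0 → ok
  c4: data parity 0, sent cp 0 → ok
Exactly one row (r2) and one column (c2) fail → the flipped bit is at their intersection.

row 2, column 2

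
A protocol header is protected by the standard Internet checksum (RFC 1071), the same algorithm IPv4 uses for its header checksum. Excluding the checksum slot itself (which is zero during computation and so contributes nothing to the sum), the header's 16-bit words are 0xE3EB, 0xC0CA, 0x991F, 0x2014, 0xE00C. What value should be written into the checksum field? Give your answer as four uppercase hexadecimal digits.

One's-complement addition (fold any carry out of bit 15 back into bit 0):
  0xE3EB + 0xC0CA = 0x1A4B5 → wrap carry → 0xA4B6
  0xA4B6 + 0x991F = 0x13DD5 → wrap carry → 0x3DD6
  0x3DD6 + 0x2014 = 0x05DEA
  0x5DEA + 0xE00C = 0x13DF6 → wrap carry → 0x3DF7
One's-complement sum = 0x3DF7.
Checksum = ~0x3DF7 & 0xFFFF = 0xC208.

C208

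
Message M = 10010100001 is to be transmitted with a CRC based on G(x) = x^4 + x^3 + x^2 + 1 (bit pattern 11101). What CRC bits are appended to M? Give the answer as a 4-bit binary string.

Append 4 zeros: 100101000010000. Divide by 11101 (XOR where the leading bit is 1):
  pos 0: 10010 XOR 11101 = 01111
  pos 1: 11111 XOR 11101 = 00010
  pos 4: 10000 XOR 11101 = 01101
  pos 5: 11010 XOR 11101 = 00111
  pos 7: 11110 XOR 11101 = 00011
  pos 10: 11000 XOR 11101 = 00101
Remainder (last 4 bits) = 0101. This is the CRC / FCS.

0101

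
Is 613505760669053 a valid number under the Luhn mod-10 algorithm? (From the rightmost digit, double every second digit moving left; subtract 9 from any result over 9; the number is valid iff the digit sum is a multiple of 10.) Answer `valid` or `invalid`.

From the right, keep odd positions and double even positions (subtract 9 from any doubled value over 9):
  doubled (positions 2,4,...): 1 9 3 3 1 1 2 → sum 20
  kept (positions 1,3,...): 3 0 6 0 7 0 3 6 → sum 25
Total = 45.
45 mod 10 = 5, so the number is invalid.

invalid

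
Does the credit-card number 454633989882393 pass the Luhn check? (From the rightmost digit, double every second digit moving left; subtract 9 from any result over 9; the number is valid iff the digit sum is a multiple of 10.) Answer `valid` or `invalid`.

valid

From the right, keep odd positions and double even positions (subtract 9 from any doubled value over 9):
  doubled (positions 2,4,...): 9 4 7 7 6 3 1 → sum 37
  kept (positions 1,3,...): 3 3 8 9 9 3 4 4 → sum 43
Total = 80.
80 mod 10 = 0, so the number is valid.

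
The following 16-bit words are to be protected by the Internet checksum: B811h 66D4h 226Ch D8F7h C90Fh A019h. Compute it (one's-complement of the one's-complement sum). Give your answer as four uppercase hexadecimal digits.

One's-complement addition (fold any carry out of bit 15 back into bit 0):
  0xB811 + 0x66D4 = 0x11EE5 → wrap carry → 0x1EE6
  0x1EE6 + 0x226C = 0x04152
  0x4152 + 0xD8F7 = 0x11A49 → wrap carry → 0x1A4A
  0x1A4A + 0xC90F = 0x0E359
  0xE359 + 0xA019 = 0x18372 → wrap carry → 0x8373
One's-complement sum = 0x8373.
Checksum = ~0x8373 & 0xFFFF = 0x7C8C.

7C8C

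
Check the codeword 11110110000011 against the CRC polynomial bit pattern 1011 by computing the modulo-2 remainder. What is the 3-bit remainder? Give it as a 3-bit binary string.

Modulo-2 division of 11110110000011 by 1011:
  pos 0: 1111 XOR 1011 = 0100
  pos 1: 1000 XOR 1011 = 0011
  pos 3: 1111 XOR 1011 = 0100
  pos 4: 1000 XOR 1011 = 0011
  pos 6: 1100 XOR 1011 = 0111
  pos 7: 1110 XOR 1011 = 0101
  pos 8: 1010 XOR 1011 = 0001
Remainder = 111 (nonzero — an error is detected).

111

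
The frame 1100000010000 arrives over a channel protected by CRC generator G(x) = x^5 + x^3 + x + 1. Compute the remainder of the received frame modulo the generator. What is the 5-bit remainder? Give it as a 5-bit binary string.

Modulo-2 division of 1100000010000 by 101011:
  pos 0: 110000 XOR 101011 = 011011
  pos 1: 110110 XOR 101011 = 011101
  pos 2: 111010 XOR 101011 = 010001
  pos 3: 100011 XOR 101011 = 001000
  pos 5: 100000 XOR 101011 = 001011
  pos 7: 101100 XOR 101011 = 000111
Remainder = 00111 (nonzero — an error is detected).

00111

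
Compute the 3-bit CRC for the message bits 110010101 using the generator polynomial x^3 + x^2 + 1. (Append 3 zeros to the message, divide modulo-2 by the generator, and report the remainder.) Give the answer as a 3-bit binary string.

Append 3 zeros: 110010101000. Divide by 1101 (XOR where the leading bit is 1):
  pos 0: 1100 XOR 1101 = 0001
  pos 3: 1101 XOR 1101 = 0000
  pos 8: 1000 XOR 1101 = 0101
Remainder (last 3 bits) = 101. This is the CRC / FCS.

101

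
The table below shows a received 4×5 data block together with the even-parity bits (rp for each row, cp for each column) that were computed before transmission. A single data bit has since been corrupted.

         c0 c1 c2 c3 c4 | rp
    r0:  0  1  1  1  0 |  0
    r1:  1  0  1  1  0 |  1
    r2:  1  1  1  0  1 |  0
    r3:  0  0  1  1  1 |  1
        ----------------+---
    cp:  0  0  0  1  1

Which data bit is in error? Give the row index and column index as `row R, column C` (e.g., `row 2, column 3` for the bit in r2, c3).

Recompute each row's even parity and compare to rp:
  r0: data parity 1, sent rp 0 → mismatch
  r1: data parity 1, sent rp 1 → ok
  r2: data parity 0, sent rp 0 → ok
  r3: data parity 1, sent rp 1 → ok
Recompute each column's even parity and compare to cp:
  c0: data parity 0, sent cp 0 → ok
  c1: data parity 0, sent cp 0 → ok
  c2: data parity 0, sent cp 0 → ok
  c3: data parity 1, sent cp 1 → ok
  c4: data parity 0, sent cp 1 → mismatch
Exactly one row (r0) and one column (c4) fail → the flipped bit is at their intersection.

row 0, column 4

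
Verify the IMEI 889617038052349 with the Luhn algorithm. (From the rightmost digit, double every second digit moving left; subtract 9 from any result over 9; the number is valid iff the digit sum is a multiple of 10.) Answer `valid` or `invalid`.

invalid

From the right, keep odd positions and double even positions (subtract 9 from any doubled value over 9):
  doubled (positions 2,4,...): 8 4 0 6 5 3 7 → sum 33
  kept (positions 1,3,...): 9 3 5 8 0 1 9 8 → sum 43
Total = 76.
76 mod 10 = 6, so the number is invalid.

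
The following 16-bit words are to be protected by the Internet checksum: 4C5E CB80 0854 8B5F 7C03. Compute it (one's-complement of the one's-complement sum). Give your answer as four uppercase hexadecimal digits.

D869

One's-complement addition (fold any carry out of bit 15 back into bit 0):
  0x4C5E + 0xCB80 = 0x117DE → wrap carry → 0x17DF
  0x17DF + 0x0854 = 0x02033
  0x2033 + 0x8B5F = 0x0AB92
  0xAB92 + 0x7C03 = 0x12795 → wrap carry → 0x2796
One's-complement sum = 0x2796.
Checksum = ~0x2796 & 0xFFFF = 0xD869.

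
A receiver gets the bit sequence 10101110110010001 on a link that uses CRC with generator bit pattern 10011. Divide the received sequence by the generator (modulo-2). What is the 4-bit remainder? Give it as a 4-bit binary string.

Modulo-2 division of 10101110110010001 by 10011:
  pos 0: 10101 XOR 10011 = 00110
  pos 2: 11011 XOR 10011 = 01000
  pos 3: 10000 XOR 10011 = 00011
  pos 6: 11110 XOR 10011 = 01101
  pos 7: 11010 XOR 10011 = 01001
  pos 8: 10011 XOR 10011 = 00000
Remainder = 0001 (nonzero — an error is detected).

0001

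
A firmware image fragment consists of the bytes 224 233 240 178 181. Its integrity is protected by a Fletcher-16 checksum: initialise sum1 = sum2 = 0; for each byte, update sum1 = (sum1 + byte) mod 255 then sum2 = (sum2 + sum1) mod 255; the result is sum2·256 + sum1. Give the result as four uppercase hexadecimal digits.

F924

Running sums (mod 255):
  after byte 0 (224): sum1=224, sum2=224
  after byte 1 (233): sum1=202, sum2=171
  after byte 2 (240): sum1=187, sum2=103
  after byte 3 (178): sum1=110, sum2=213
  after byte 4 (181): sum1=36, sum2=249
Checksum = sum2·256 + sum1 = 249·256 + 36 = 63780 = 0xF924.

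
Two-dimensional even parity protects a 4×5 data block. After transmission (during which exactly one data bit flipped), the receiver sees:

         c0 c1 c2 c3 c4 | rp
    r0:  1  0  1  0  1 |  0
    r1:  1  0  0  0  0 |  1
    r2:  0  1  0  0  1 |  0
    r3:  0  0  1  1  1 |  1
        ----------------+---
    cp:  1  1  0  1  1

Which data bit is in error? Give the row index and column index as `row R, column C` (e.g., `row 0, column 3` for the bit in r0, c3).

row 0, column 0

Recompute each row's even parity and compare to rp:
  r0: data parity 1, sent rp 0 → mismatch
  r1: data parity 1, sent rp 1 → ok
  r2: data parity 0, sent rp 0 → ok
  r3: data parity 1, sent rp 1 → ok
Recompute each column's even parity and compare to cp:
  c0: data parity 0, sent cp 1 → mismatch
  c1: data parity 1, sent cp 1 → ok
  c2: data parity 0, sent cp 0 → ok
  c3: data parity 1, sent cp 1 → ok
  c4: data parity 1, sent cp 1 → ok
Exactly one row (r0) and one column (c0) fail → the flipped bit is at their intersection.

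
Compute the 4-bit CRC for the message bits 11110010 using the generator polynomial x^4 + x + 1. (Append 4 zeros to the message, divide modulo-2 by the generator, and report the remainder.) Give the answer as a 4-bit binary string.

Append 4 zeros: 111100100000. Divide by 10011 (XOR where the leading bit is 1):
  pos 0: 11110 XOR 10011 = 01101
  pos 1: 11010 XOR 10011 = 01001
  pos 2: 10011 XOR 10011 = 00000
Remainder (last 4 bits) = 0000. This is the CRC / FCS.

0000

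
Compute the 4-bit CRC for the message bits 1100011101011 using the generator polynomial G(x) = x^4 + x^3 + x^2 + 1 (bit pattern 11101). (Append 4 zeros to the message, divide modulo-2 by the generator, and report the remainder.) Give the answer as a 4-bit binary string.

1100

Append 4 zeros: 11000111010110000. Divide by 11101 (XOR where the leading bit is 1):
  pos 0: 11000 XOR 11101 = 00101
  pos 2: 10111 XOR 11101 = 01010
  pos 3: 10101 XOR 11101 = 01000
  pos 4: 10000 XOR 11101 = 01101
  pos 5: 11011 XOR 11101 = 00110
  pos 7: 11001 XOR 11101 = 00100
  pos 9: 10010 XOR 11101 = 01111
  pos 10: 11110 XOR 11101 = 00011
Remainder (last 4 bits) = 1100. This is the CRC / FCS.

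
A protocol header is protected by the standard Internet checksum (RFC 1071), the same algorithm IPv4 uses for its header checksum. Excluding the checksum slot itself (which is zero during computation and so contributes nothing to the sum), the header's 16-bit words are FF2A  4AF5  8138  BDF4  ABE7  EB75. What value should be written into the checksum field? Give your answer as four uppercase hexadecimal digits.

DF54

One's-complement addition (fold any carry out of bit 15 back into bit 0):
  0xFF2A + 0x4AF5 = 0x14A1F → wrap carry → 0x4A20
  0x4A20 + 0x8138 = 0x0CB58
  0xCB58 + 0xBDF4 = 0x1894C → wrap carry → 0x894D
  0x894D + 0xABE7 = 0x13534 → wrap carry → 0x3535
  0x3535 + 0xEB75 = 0x120AA → wrap carry → 0x20AB
One's-complement sum = 0x20AB.
Checksum = ~0x20AB & 0xFFFF = 0xDF54.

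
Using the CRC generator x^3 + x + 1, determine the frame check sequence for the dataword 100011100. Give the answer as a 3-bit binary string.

Append 3 zeros: 100011100000. Divide by 1011 (XOR where the leading bit is 1):
  pos 0: 1000 XOR 1011 = 0011
  pos 2: 1111 XOR 1011 = 0100
  pos 3: 1001 XOR 1011 = 0010
  pos 5: 1000 XOR 1011 = 0011
  pos 7: 1100 XOR 1011 = 0111
  pos 8: 1110 XOR 1011 = 0101
Remainder (last 3 bits) = 101. This is the CRC / FCS.

101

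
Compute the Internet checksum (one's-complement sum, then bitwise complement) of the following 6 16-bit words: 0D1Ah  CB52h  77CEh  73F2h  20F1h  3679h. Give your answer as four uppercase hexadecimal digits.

E467

One's-complement addition (fold any carry out of bit 15 back into bit 0):
  0x0D1A + 0xCB52 = 0x0D86C
  0xD86C + 0x77CE = 0x1503A → wrap carry → 0x503B
  0x503B + 0x73F2 = 0x0C42D
  0xC42D + 0x20F1 = 0x0E51E
  0xE51E + 0x3679 = 0x11B97 → wrap carry → 0x1B98
One's-complement sum = 0x1B98.
Checksum = ~0x1B98 & 0xFFFF = 0xE467.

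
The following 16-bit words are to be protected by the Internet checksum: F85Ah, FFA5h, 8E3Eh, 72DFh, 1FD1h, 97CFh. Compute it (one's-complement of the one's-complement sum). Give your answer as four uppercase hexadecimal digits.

One's-complement addition (fold any carry out of bit 15 back into bit 0):
  0xF85A + 0xFFA5 = 0x1F7FF → wrap carry → 0xF800
  0xF800 + 0x8E3E = 0x1863E → wrap carry → 0x863F
  0x863F + 0x72DF = 0x0F91E
  0xF91E + 0x1FD1 = 0x118EF → wrap carry → 0x18F0
  0x18F0 + 0x97CF = 0x0B0BF
One's-complement sum = 0xB0BF.
Checksum = ~0xB0BF & 0xFFFF = 0x4F40.

4F40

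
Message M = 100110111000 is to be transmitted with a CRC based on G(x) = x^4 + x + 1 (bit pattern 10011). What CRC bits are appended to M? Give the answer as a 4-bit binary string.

Append 4 zeros: 1001101110000000. Divide by 10011 (XOR where the leading bit is 1):
  pos 0: 10011 XOR 10011 = 00000
  pos 6: 11100 XOR 10011 = 01111
  pos 7: 11110 XOR 10011 = 01101
  pos 8: 11010 XOR 10011 = 01001
  pos 9: 10010 XOR 10011 = 00001
Remainder (last 4 bits) = 0100. This is the CRC / FCS.

0100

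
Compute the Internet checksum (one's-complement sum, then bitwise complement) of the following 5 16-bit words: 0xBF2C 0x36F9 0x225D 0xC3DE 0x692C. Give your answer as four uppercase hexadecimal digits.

BA71

One's-complement addition (fold any carry out of bit 15 back into bit 0):
  0xBF2C + 0x36F9 = 0x0F625
  0xF625 + 0x225D = 0x11882 → wrap carry → 0x1883
  0x1883 + 0xC3DE = 0x0DC61
  0xDC61 + 0x692C = 0x1458D → wrap carry → 0x458E
One's-complement sum = 0x458E.
Checksum = ~0x458E & 0xFFFF = 0xBA71.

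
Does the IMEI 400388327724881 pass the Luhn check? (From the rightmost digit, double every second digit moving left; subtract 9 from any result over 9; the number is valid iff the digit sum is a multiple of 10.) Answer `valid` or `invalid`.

From the right, keep odd positions and double even positions (subtract 9 from any doubled value over 9):
  doubled (positions 2,4,...): 7 8 5 4 7 6 0 → sum 37
  kept (positions 1,3,...): 1 8 2 7 3 8 0 4 → sum 33
Total = 70.
70 mod 10 = 0, so the number is valid.

valid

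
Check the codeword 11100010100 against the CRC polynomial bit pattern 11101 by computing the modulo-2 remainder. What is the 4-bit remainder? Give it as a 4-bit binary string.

0111

Modulo-2 division of 11100010100 by 11101:
  pos 0: 11100 XOR 11101 = 00001
  pos 4: 10101 XOR 11101 = 01000
  pos 5: 10000 XOR 11101 = 01101
  pos 6: 11010 XOR 11101 = 00111
Remainder = 0111 (nonzero — an error is detected).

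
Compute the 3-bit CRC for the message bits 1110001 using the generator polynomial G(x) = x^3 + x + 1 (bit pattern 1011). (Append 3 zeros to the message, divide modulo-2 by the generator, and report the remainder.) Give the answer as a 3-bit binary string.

100

Append 3 zeros: 1110001000. Divide by 1011 (XOR where the leading bit is 1):
  pos 0: 1110 XOR 1011 = 0101
  pos 1: 1010 XOR 1011 = 0001
  pos 4: 1010 XOR 1011 = 0001
Remainder (last 3 bits) = 100. This is the CRC / FCS.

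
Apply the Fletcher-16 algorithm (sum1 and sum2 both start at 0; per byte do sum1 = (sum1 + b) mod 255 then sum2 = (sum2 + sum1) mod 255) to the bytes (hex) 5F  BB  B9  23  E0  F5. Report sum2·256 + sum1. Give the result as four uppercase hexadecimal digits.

EECE

Running sums (mod 255):
  after byte 0 (5F): sum1=95, sum2=95
  after byte 1 (BB): sum1=27, sum2=122
  after byte 2 (B9): sum1=212, sum2=79
  after byte 3 (23): sum1=247, sum2=71
  after byte 4 (E0): sum1=216, sum2=32
  after byte 5 (F5): sum1=206, sum2=238
Checksum = sum2·256 + sum1 = 238·256 + 206 = 61134 = 0xEECE.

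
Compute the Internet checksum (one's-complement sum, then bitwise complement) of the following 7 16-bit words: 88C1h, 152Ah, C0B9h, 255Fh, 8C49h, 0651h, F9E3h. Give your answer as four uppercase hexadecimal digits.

One's-complement addition (fold any carry out of bit 15 back into bit 0):
  0x88C1 + 0x152A = 0x09DEB
  0x9DEB + 0xC0B9 = 0x15EA4 → wrap carry → 0x5EA5
  0x5EA5 + 0x255F = 0x08404
  0x8404 + 0x8C49 = 0x1104D → wrap carry → 0x104E
  0x104E + 0x0651 = 0x0169F
  0x169F + 0xF9E3 = 0x11082 → wrap carry → 0x1083
One's-complement sum = 0x1083.
Checksum = ~0x1083 & 0xFFFF = 0xEF7C.

EF7C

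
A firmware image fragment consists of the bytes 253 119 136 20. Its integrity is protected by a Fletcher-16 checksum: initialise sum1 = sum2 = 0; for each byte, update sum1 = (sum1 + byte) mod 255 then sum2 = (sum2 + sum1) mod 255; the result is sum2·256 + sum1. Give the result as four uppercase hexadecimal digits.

8312

Running sums (mod 255):
  after byte 0 (253): sum1=253, sum2=253
  after byte 1 (119): sum1=117, sum2=115
  after byte 2 (136): sum1=253, sum2=113
  after byte 3 (20): sum1=18, sum2=131
Checksum = sum2·256 + sum1 = 131·256 + 18 = 33554 = 0x8312.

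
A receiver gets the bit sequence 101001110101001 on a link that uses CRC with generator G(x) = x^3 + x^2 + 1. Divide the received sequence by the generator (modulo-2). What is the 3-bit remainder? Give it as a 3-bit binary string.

010

Modulo-2 division of 101001110101001 by 1101:
  pos 0: 1010 XOR 1101 = 0111
  pos 1: 1110 XOR 1101 = 0011
  pos 3: 1111 XOR 1101 = 0010
  pos 5: 1010 XOR 1101 = 0111
  pos 6: 1111 XOR 1101 = 0010
  pos 8: 1001 XOR 1101 = 0100
  pos 9: 1000 XOR 1101 = 0101
  pos 10: 1010 XOR 1101 = 0111
  pos 11: 1111 XOR 1101 = 0010
Remainder = 010 (nonzero — an error is detected).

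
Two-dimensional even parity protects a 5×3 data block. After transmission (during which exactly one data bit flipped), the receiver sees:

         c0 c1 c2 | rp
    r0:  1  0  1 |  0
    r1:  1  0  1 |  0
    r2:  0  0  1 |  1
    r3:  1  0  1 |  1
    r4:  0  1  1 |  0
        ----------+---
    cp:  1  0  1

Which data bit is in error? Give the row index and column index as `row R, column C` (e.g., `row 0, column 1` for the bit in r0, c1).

Recompute each row's even parity and compare to rp:
  r0: data parity 0, sent rp 0 → ok
  r1: data parity 0, sent rp 0 → ok
  r2: data parity 1, sent rp 1 → ok
  r3: data parity 0, sent rp 1 → mismatch
  r4: data parity 0, sent rp 0 → ok
Recompute each column's even parity and compare to cp:
  c0: data parity 1, sent cp 1 → ok
  c1: data parity 1, sent cp 0 → mismatch
  c2: data parity 1, sent cp 1 → ok
Exactly one row (r3) and one column (c1) fail → the flipped bit is at their intersection.

row 3, column 1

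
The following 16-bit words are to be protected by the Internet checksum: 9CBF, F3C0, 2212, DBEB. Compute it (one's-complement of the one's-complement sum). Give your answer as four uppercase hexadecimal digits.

7181

One's-complement addition (fold any carry out of bit 15 back into bit 0):
  0x9CBF + 0xF3C0 = 0x1907F → wrap carry → 0x9080
  0x9080 + 0x2212 = 0x0B292
  0xB292 + 0xDBEB = 0x18E7D → wrap carry → 0x8E7E
One's-complement sum = 0x8E7E.
Checksum = ~0x8E7E & 0xFFFF = 0x7181.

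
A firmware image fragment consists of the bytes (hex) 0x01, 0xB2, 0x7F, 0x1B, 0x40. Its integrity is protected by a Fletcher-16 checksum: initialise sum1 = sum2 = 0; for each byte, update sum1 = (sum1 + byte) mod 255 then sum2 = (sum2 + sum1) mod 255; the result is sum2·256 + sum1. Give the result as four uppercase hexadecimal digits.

Running sums (mod 255):
  after byte 0 (0x01): sum1=1, sum2=1
  after byte 1 (0xB2): sum1=179, sum2=180
  after byte 2 (0x7F): sum1=51, sum2=231
  after byte 3 (0x1B): sum1=78, sum2=54
  after byte 4 (0x40): sum1=142, sum2=196
Checksum = sum2·256 + sum1 = 196·256 + 142 = 50318 = 0xC48E.

C48E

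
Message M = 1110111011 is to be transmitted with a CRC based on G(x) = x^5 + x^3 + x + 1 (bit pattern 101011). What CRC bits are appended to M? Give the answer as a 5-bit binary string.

Append 5 zeros: 111011101100000. Divide by 101011 (XOR where the leading bit is 1):
  pos 0: 111011 XOR 101011 = 010000
  pos 1: 100001 XOR 101011 = 001010
  pos 3: 101001 XOR 101011 = 000010
  pos 7: 101000 XOR 101011 = 000011
Remainder (last 5 bits) = 01100. This is the CRC / FCS.

01100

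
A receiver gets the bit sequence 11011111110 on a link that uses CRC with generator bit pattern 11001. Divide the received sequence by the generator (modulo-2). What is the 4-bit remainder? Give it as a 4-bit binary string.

Modulo-2 division of 11011111110 by 11001:
  pos 0: 11011 XOR 11001 = 00010
  pos 3: 10111 XOR 11001 = 01110
  pos 4: 11101 XOR 11001 = 00100
  pos 6: 10010 XOR 11001 = 01011
Remainder = 1011 (nonzero — an error is detected).

1011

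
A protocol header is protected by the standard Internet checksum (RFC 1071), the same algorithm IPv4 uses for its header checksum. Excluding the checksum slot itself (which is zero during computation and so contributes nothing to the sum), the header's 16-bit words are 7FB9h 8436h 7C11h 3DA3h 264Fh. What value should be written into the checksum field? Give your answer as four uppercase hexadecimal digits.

One's-complement addition (fold any carry out of bit 15 back into bit 0):
  0x7FB9 + 0x8436 = 0x103EF → wrap carry → 0x03F0
  0x03F0 + 0x7C11 = 0x08001
  0x8001 + 0x3DA3 = 0x0BDA4
  0xBDA4 + 0x264F = 0x0E3F3
One's-complement sum = 0xE3F3.
Checksum = ~0xE3F3 & 0xFFFF = 0x1C0C.

1C0C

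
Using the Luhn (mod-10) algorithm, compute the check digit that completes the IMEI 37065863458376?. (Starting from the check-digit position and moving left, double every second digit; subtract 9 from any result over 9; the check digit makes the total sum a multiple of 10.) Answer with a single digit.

6

Partial digits right→left: 6 7 3 8 5 4 3 6 8 5 6 0 7 3
Double every second digit counting from the check-digit position (so the 1st, 3rd, 5th, ... of the partial from the right).
  doubled (with −9 where >9): 3 6 1 6 7 3 5 → sum 31
  kept as-is: 7 8 4 6 5 0 3 → sum 33
Total = 31 + 33 = 64.
Check digit = (10 − (64 mod 10)) mod 10 = 6.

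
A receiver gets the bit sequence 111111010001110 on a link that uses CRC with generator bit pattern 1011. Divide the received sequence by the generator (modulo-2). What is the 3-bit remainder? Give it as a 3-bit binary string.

Modulo-2 division of 111111010001110 by 1011:
  pos 0: 1111 XOR 1011 = 0100
  pos 1: 1001 XOR 1011 = 0010
  pos 3: 1010 XOR 1011 = 0001
  pos 6: 1100 XOR 1011 = 0111
  pos 7: 1110 XOR 1011 = 0101
  pos 8: 1011 XOR 1011 = 0000
Remainder = 110 (nonzero — an error is detected).

110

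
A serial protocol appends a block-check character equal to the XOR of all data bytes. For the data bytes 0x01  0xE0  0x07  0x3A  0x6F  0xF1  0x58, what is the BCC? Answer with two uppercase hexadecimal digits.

1A

XOR the bytes together:
  start with 0x01
  0x01 ⊕ 0xE0 = 0xE1
  0xE1 ⊕ 0x07 = 0xE6
  0xE6 ⊕ 0x3A = 0xDC
  0xDC ⊕ 0x6F = 0xB3
  0xB3 ⊕ 0xF1 = 0x42
  0x42 ⊕ 0x58 = 0x1A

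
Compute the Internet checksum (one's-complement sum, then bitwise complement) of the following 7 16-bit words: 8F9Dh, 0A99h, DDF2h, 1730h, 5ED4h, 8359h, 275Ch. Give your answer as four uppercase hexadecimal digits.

One's-complement addition (fold any carry out of bit 15 back into bit 0):
  0x8F9D + 0x0A99 = 0x09A36
  0x9A36 + 0xDDF2 = 0x17828 → wrap carry → 0x7829
  0x7829 + 0x1730 = 0x08F59
  0x8F59 + 0x5ED4 = 0x0EE2D
  0xEE2D + 0x8359 = 0x17186 → wrap carry → 0x7187
  0x7187 + 0x275C = 0x098E3
One's-complement sum = 0x98E3.
Checksum = ~0x98E3 & 0xFFFF = 0x671C.

671C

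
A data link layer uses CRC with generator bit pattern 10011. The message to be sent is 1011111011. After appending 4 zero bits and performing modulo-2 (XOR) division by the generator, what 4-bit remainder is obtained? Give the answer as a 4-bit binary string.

Append 4 zeros: 10111110110000. Divide by 10011 (XOR where the leading bit is 1):
  pos 0: 10111 XOR 10011 = 00100
  pos 2: 10011 XOR 10011 = 00000
  pos 8: 11000 XOR 10011 = 01011
  pos 9: 10110 XOR 10011 = 00101
Remainder (last 4 bits) = 0101. This is the CRC / FCS.

0101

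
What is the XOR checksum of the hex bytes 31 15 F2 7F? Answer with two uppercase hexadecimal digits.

A9

XOR the bytes together:
  start with 0x31
  0x31 ⊕ 0x15 = 0x24
  0x24 ⊕ 0xF2 = 0xD6
  0xD6 ⊕ 0x7F = 0xA9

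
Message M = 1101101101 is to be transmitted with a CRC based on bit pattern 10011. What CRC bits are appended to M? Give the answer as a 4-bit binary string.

1011

Append 4 zeros: 11011011010000. Divide by 10011 (XOR where the leading bit is 1):
  pos 0: 11011 XOR 10011 = 01000
  pos 1: 10000 XOR 10011 = 00011
  pos 4: 11110 XOR 10011 = 01101
  pos 5: 11011 XOR 10011 = 01000
  pos 6: 10000 XOR 10011 = 00011
  pos 9: 11000 XOR 10011 = 01011
Remainder (last 4 bits) = 1011. This is the CRC / FCS.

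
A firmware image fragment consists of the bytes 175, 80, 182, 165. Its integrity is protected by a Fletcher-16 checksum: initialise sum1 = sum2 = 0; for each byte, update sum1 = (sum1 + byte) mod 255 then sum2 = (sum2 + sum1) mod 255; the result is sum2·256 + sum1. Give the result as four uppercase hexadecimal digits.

Running sums (mod 255):
  after byte 0 (175): sum1=175, sum2=175
  after byte 1 (80): sum1=0, sum2=175
  after byte 2 (182): sum1=182, sum2=102
  after byte 3 (165): sum1=92, sum2=194
Checksum = sum2·256 + sum1 = 194·256 + 92 = 49756 = 0xC25C.

C25C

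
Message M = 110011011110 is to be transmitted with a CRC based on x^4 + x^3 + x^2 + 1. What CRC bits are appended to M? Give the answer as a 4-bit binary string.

1100

Append 4 zeros: 1100110111100000. Divide by 11101 (XOR where the leading bit is 1):
  pos 0: 11001 XOR 11101 = 00100
  pos 2: 10010 XOR 11101 = 01111
  pos 3: 11111 XOR 11101 = 00010
  pos 6: 10111 XOR 11101 = 01010
  pos 7: 10100 XOR 11101 = 01001
  pos 8: 10010 XOR 11101 = 01111
  pos 9: 11110 XOR 11101 = 00011
Remainder (last 4 bits) = 1100. This is the CRC / FCS.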